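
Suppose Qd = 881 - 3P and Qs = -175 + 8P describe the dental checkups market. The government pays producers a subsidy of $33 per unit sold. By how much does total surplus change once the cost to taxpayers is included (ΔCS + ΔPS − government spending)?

Net change in total surplus = -$1188

Pre-subsidy: 881 - 3P = -175 + 8P gives P* = 96, Q* = 593.
With the subsidy, sellers receive Ps = Pb + 33 for each unit, where Pb is the price buyers pay.
Supply in terms of Pb becomes Qs = -175 + 8(Pb + 33) = 89 + 8Pb. Setting this equal to demand: 881 - 3Pb = 89 + 8Pb, so Pb = 72.
Sellers receive Ps = 72 + 33 = 105; Q' = 881 − 3·72 = 665.
ΔCS = ½(593 + 665)(96 − 72) = 15096; ΔPS = ½(593 + 665)(105 − 96) = 5661.
Government spending = 33 × 665 = 21945.
Net change = 15096 + 5661 − 21945 = -1188. The loss equals the DWL triangle ½·33·72.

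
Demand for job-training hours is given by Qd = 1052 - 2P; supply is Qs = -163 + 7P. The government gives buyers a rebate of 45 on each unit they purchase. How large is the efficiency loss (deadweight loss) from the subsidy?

Deadweight loss = 1575

Pre-subsidy: 1052 - 2P = -163 + 7P gives P* = 135, Q* = 782.
With the rebate, buyers effectively pay Pb = Ps − 45, where Ps is the price sellers receive.
Demand in terms of Ps becomes Qd = 1052 − 2(Ps − 45) = 1142 - 2Ps. Setting this equal to supply: 1142 - 2Ps = -163 + 7Ps, so Ps = 145.
Buyers pay Pb = 145 − 45 = 100; Q' = -163 + 7·145 = 852.
The subsidy expands output by 852 − 782 = 70 past the efficient level; on those units the gap between marginal cost and willingness to pay runs from 0 up to 45.
DWL = ½ × 45 × 70 = 1575.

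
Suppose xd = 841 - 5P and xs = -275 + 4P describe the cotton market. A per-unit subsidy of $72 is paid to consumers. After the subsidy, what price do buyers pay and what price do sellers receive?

Pre-subsidy: 841 - 5P = -275 + 4P gives P* = 124, x* = 221.
With the rebate, buyers effectively pay Pb = Ps − 72, where Ps is the price sellers receive.
Demand in terms of Ps becomes xd = 841 − 5(Ps − 72) = 1201 - 5Ps. Setting this equal to supply: 1201 - 5Ps = -275 + 4Ps, so Ps = 164.
Buyers pay Pb = 164 − 72 = 92; x' = -275 + 4·164 = 381.

Buyers pay $92; sellers receive $164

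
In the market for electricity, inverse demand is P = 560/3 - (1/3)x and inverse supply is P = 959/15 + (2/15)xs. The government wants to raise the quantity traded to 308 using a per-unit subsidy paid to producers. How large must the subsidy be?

Required subsidy s = 21 per unit

At x = 308, from the demand curve buyers pay Pb = 560/3 − (1/3)·308 = 84; from the supply curve sellers need Ps = 959/15 + (2/15)·308 = 105.
The subsidy must fill the gap: s = Ps − Pb = 105 − 84 = 21.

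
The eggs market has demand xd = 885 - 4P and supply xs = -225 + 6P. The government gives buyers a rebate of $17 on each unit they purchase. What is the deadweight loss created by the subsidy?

Deadweight loss = $346.8

Pre-subsidy: 885 - 4P = -225 + 6P gives P* = 111, x* = 441.
With the rebate, buyers effectively pay Pb = Ps − 17, where Ps is the price sellers receive.
Demand in terms of Ps becomes xd = 885 − 4(Ps − 17) = 953 - 4Ps. Setting this equal to supply: 953 - 4Ps = -225 + 6Ps, so Ps = 117.8.
Buyers pay Pb = 117.8 − 17 = 100.8; x' = -225 + 6·117.8 = 481.8.
The subsidy expands output by 481.8 − 441 = 40.8 past the efficient level; on those units the gap between marginal cost and willingness to pay runs from 0 up to 17.
DWL = ½ × 17 × 40.8 = 346.8.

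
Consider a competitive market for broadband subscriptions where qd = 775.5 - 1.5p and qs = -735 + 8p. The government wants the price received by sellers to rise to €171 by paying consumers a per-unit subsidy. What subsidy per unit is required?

At a seller price of 171, quantity supplied is -735 + 8·171 = 633.
Buyers absorb 633 only when they pay pb with 775.5 − 1.5·pb = 633, i.e. pb = 95.
s = ps − pb = 171 − 95 = 76.

Required subsidy s = €76 per unit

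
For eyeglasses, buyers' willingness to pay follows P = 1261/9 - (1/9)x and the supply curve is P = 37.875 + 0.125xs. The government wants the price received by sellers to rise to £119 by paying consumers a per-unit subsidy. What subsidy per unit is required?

Required subsidy s = £51 per unit

At a seller price of 119, quantity supplied is -303 + 8·119 = 649.
Buyers absorb 649 only when they pay Pb = 1261/9 − (1/9)·649 = 68.
s = Ps − Pb = 119 − 68 = 51.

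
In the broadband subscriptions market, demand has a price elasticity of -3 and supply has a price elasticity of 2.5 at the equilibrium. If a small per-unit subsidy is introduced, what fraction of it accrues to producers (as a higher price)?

For a small subsidy around the equilibrium, the benefit split depends on the relative slopes, which at a point are proportional to the elasticities.
Buyer share = εs/(εs + |εd|) = 2.5/(2.5 + 3) = 5/11; seller share = |εd|/(εs + |εd|) = 6/11.
So producers capture 6/11 of the subsidy.

Producer share = 6/11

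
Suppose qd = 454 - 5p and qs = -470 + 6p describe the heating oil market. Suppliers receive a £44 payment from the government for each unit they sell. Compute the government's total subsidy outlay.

Pre-subsidy: 454 - 5p = -470 + 6p gives p* = 84, q* = 34.
With the subsidy, sellers receive ps = pb + 44 for each unit, where pb is the price buyers pay.
Supply in terms of pb becomes qs = -470 + 6(pb + 44) = -206 + 6pb. Setting this equal to demand: 454 - 5pb = -206 + 6pb, so pb = 60.
Sellers receive ps = 60 + 44 = 104; q' = 454 − 5·60 = 154.
Government outlay = subsidy × quantity = 44 × 154 = 6776.

Government cost = £6776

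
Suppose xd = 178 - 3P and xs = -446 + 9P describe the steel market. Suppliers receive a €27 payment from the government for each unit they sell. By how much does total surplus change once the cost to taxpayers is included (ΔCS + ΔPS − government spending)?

Pre-subsidy: 178 - 3P = -446 + 9P gives P* = 52, x* = 22.
With the subsidy, sellers receive Ps = Pb + 27 for each unit, where Pb is the price buyers pay.
Supply in terms of Pb becomes xs = -446 + 9(Pb + 27) = -203 + 9Pb. Setting this equal to demand: 178 - 3Pb = -203 + 9Pb, so Pb = 31.75.
Sellers receive Ps = 31.75 + 27 = 58.75; x' = 178 − 3·31.75 = 82.75.
ΔCS = ½(22 + 82.75)(52 − 31.75) = 1060.59375; ΔPS = ½(22 + 82.75)(58.75 − 52) = 353.53125.
Government spending = 27 × 82.75 = 2234.25.
Net change = 1060.59375 + 353.53125 − 2234.25 = -820.125. The loss equals the DWL triangle ½·27·60.75.

Net change in total surplus = -€820.125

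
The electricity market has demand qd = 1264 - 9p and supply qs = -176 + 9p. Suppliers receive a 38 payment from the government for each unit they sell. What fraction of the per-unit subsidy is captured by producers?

Pre-subsidy: 1264 - 9p = -176 + 9p gives p* = 80, q* = 544.
With the subsidy, sellers receive ps = pb + 38 for each unit, where pb is the price buyers pay.
Supply in terms of pb becomes qs = -176 + 9(pb + 38) = 166 + 9pb. Setting this equal to demand: 1264 - 9pb = 166 + 9pb, so pb = 61.
Sellers receive ps = 61 + 38 = 99; q' = 1264 − 9·61 = 715.
Buyers' price falls by p* − pb = 80 − 61 = 19; sellers' price rises by ps − p* = 99 − 80 = 19.
So producers capture 19/38 = 0.5 of each unit of subsidy.

Producer share = 0.5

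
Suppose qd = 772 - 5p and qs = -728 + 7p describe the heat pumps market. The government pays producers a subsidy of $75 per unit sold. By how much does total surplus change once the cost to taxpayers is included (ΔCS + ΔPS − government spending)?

Pre-subsidy: 772 - 5p = -728 + 7p gives p* = 125, q* = 147.
With the subsidy, sellers receive ps = pb + 75 for each unit, where pb is the price buyers pay.
Supply in terms of pb becomes qs = -728 + 7(pb + 75) = -203 + 7pb. Setting this equal to demand: 772 - 5pb = -203 + 7pb, so pb = 81.25.
Sellers receive ps = 81.25 + 75 = 156.25; q' = 772 − 5·81.25 = 365.75.
ΔCS = ½(147 + 365.75)(125 − 81.25) = 11216.40625; ΔPS = ½(147 + 365.75)(156.25 − 125) = 8011.71875.
Government spending = 75 × 365.75 = 27431.25.
Net change = 11216.40625 + 8011.71875 − 27431.25 = -8203.125. The loss equals the DWL triangle ½·75·218.75.

Net change in total surplus = -$8203.125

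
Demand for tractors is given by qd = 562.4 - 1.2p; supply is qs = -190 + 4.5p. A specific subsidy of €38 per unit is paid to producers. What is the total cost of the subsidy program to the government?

Pre-subsidy: 562.4 - 1.2p = -190 + 4.5p gives p* = 132, q* = 404.
With the subsidy, sellers receive ps = pb + 38 for each unit, where pb is the price buyers pay.
Supply in terms of pb becomes qs = -190 + 4.5(pb + 38) = -19 + 4.5pb. Setting this equal to demand: 562.4 - 1.2pb = -19 + 4.5pb, so pb = 102.
Sellers receive ps = 102 + 38 = 140; q' = 562.4 − 1.2·102 = 440.
Government outlay = subsidy × quantity = 38 × 440 = 16720.

Government cost = €16720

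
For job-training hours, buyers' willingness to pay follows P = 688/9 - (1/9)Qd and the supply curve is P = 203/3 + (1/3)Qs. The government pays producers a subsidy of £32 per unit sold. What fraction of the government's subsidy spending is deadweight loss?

Pre-subsidy: 688/9 - (1/9)Q = 203/3 + (1/3)Q gives Q* = 19.75 and P* = 74.25.
With the subsidy, sellers receive Ps = Pb + 32 for each unit, where Pb is the price buyers pay.
On the curves, Pb = 688/9 - (1/9)Q and Ps = 203/3 + (1/3)Q; the wedge Ps − Pb = 32 gives 203/3 + (1/3)Q − (688/9 - (1/9)Q) = 32, so Q' = 91.75.
Then Pb = 688/9 − (1/9)·91.75 = 66.25 and Ps = 203/3 + (1/3)·91.75 = 98.25.
ΔCS = ½(19.75 + 91.75)(74.25 − 66.25) = 446; ΔPS = ½(19.75 + 91.75)(98.25 − 74.25) = 1338.
Government spending = 32 × 91.75 = 2936.
DWL = ½ × 32 × (91.75 − 19.75) = 1152; fraction = 1152 / 2936 = 144/367.

DWL / government spending = 144/367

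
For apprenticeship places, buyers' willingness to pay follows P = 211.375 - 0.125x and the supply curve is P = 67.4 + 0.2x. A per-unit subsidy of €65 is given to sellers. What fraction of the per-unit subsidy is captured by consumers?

Consumer share = 5/13

Pre-subsidy: 211.375 - 0.125x = 67.4 + 0.2x gives x* = 443 and P* = 156.
With the subsidy, sellers receive Ps = Pb + 65 for each unit, where Pb is the price buyers pay.
On the curves, Pb = 211.375 - 0.125x and Ps = 67.4 + 0.2x; the wedge Ps − Pb = 65 gives 67.4 + 0.2x − (211.375 - 0.125x) = 65, so x' = 643.
Then Pb = 211.375 − 0.125·643 = 131 and Ps = 67.4 + 0.2·643 = 196.
Buyers' price falls by P* − Pb = 156 − 131 = 25; sellers' price rises by Ps − P* = 196 − 156 = 40.
So consumers capture 25/65 = 5/13 of each unit of subsidy.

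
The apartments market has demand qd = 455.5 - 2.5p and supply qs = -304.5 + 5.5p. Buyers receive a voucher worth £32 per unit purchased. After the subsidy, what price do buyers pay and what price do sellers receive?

Buyers pay £73; sellers receive £105

Pre-subsidy: 455.5 - 2.5p = -304.5 + 5.5p gives p* = 95, q* = 218.
With the rebate, buyers effectively pay pb = ps − 32, where ps is the price sellers receive.
Demand in terms of ps becomes qd = 455.5 − 2.5(ps − 32) = 535.5 - 2.5ps. Setting this equal to supply: 535.5 - 2.5ps = -304.5 + 5.5ps, so ps = 105.
Buyers pay pb = 105 − 32 = 73; q' = -304.5 + 5.5·105 = 273.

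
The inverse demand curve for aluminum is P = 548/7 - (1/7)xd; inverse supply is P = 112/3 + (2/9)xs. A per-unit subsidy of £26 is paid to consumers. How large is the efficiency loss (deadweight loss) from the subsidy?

Pre-subsidy: 548/7 - (1/7)x = 112/3 + (2/9)x gives x* = 2580/23 and P* = 1432/23.
With the rebate, buyers effectively pay Pb = Ps − 26, where Ps is the price sellers receive.
On the curves, Pb = 548/7 - (1/7)x and Ps = 112/3 + (2/9)x; the wedge Ps − Pb = 26 gives 112/3 + (2/9)x − (548/7 - (1/7)x) = 26, so x' = 4218/23.
Then Pb = 548/7 − (1/7)·(4218/23) = 1198/23 and Ps = 112/3 + (2/9)·(4218/23) = 1796/23.
The subsidy expands output by 4218/23 − 2580/23 = 1638/23 past the efficient level; on those units the gap between marginal cost and willingness to pay runs from 0 up to 26.
DWL = ½ × 26 × 1638/23 = 21294/23.

Deadweight loss = 21294/23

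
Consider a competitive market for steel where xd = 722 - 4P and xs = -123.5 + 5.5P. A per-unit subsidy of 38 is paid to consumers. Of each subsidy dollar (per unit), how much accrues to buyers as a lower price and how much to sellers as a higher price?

Pre-subsidy: 722 - 4P = -123.5 + 5.5P gives P* = 89, x* = 366.
With the rebate, buyers effectively pay Pb = Ps − 38, where Ps is the price sellers receive.
Demand in terms of Ps becomes xd = 722 − 4(Ps − 38) = 874 - 4Ps. Setting this equal to supply: 874 - 4Ps = -123.5 + 5.5Ps, so Ps = 105.
Buyers pay Pb = 105 − 38 = 67; x' = -123.5 + 5.5·105 = 454.
Buyers' price falls by P* − Pb = 89 − 67 = 22; sellers' price rises by Ps − P* = 105 − 89 = 16.

Buyers gain 22 per unit; sellers gain 16 per unit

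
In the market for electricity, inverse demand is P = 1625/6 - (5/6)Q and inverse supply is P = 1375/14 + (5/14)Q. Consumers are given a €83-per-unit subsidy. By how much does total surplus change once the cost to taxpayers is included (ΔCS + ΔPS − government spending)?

Pre-subsidy: 1625/6 - (5/6)Q = 1375/14 + (5/14)Q gives Q* = 145 and P* = 150.
With the rebate, buyers effectively pay Pb = Ps − 83, where Ps is the price sellers receive.
On the curves, Pb = 1625/6 - (5/6)Q and Ps = 1375/14 + (5/14)Q; the wedge Ps − Pb = 83 gives 1375/14 + (5/14)Q − (1625/6 - (5/6)Q) = 83, so Q' = 214.72.
Then Pb = 1625/6 − (5/6)·214.72 = 91.9 and Ps = 1375/14 + (5/14)·214.72 = 174.9.
ΔCS = ½(145 + 214.72)(150 − 91.9) = 10449.866; ΔPS = ½(145 + 214.72)(174.9 − 150) = 4478.514.
Government spending = 83 × 214.72 = 17821.76.
Net change = 10449.866 + 4478.514 − 17821.76 = -2893.38. The loss equals the DWL triangle ½·83·69.72.

Net change in total surplus = -€2893.38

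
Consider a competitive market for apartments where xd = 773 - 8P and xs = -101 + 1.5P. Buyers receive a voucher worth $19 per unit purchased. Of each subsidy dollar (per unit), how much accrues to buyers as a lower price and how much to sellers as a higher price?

Buyers gain $3 per unit; sellers gain $16 per unit

Pre-subsidy: 773 - 8P = -101 + 1.5P gives P* = 92, x* = 37.
With the rebate, buyers effectively pay Pb = Ps − 19, where Ps is the price sellers receive.
Demand in terms of Ps becomes xd = 773 − 8(Ps − 19) = 925 - 8Ps. Setting this equal to supply: 925 - 8Ps = -101 + 1.5Ps, so Ps = 108.
Buyers pay Pb = 108 − 19 = 89; x' = -101 + 1.5·108 = 61.
Buyers' price falls by P* − Pb = 92 − 89 = 3; sellers' price rises by Ps − P* = 108 − 92 = 16.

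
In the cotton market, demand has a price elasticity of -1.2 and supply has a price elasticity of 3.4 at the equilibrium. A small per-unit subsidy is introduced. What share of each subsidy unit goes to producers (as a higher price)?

Producer share = 6/23

For a small subsidy around the equilibrium, the benefit split depends on the relative slopes, which at a point are proportional to the elasticities.
Buyer share = εs/(εs + |εd|) = 3.4/(3.4 + 1.2) = 17/23; seller share = |εd|/(εs + |εd|) = 6/23.
So producers capture 6/23 of the subsidy.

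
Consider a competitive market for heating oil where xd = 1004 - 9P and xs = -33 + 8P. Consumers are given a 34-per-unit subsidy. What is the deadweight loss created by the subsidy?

Pre-subsidy: 1004 - 9P = -33 + 8P gives P* = 61, x* = 455.
With the rebate, buyers effectively pay Pb = Ps − 34, where Ps is the price sellers receive.
Demand in terms of Ps becomes xd = 1004 − 9(Ps − 34) = 1310 - 9Ps. Setting this equal to supply: 1310 - 9Ps = -33 + 8Ps, so Ps = 79.
Buyers pay Pb = 79 − 34 = 45; x' = -33 + 8·79 = 599.
The subsidy expands output by 599 − 455 = 144 past the efficient level; on those units the gap between marginal cost and willingness to pay runs from 0 up to 34.
DWL = ½ × 34 × 144 = 2448.

Deadweight loss = 2448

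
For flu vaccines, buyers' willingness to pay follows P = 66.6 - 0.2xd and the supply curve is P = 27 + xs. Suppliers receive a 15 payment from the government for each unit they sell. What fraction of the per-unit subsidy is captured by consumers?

Consumer share = 1/6

Pre-subsidy: 66.6 - 0.2x = 27 + x gives x* = 33 and P* = 60.
With the subsidy, sellers receive Ps = Pb + 15 for each unit, where Pb is the price buyers pay.
On the curves, Pb = 66.6 - 0.2x and Ps = 27 + x; the wedge Ps − Pb = 15 gives 27 + x − (66.6 - 0.2x) = 15, so x' = 45.5.
Then Pb = 66.6 − 0.2·45.5 = 57.5 and Ps = 27 + 1·45.5 = 72.5.
Buyers' price falls by P* − Pb = 60 − 57.5 = 2.5; sellers' price rises by Ps − P* = 72.5 − 60 = 12.5.
So consumers capture 2.5/15 = 1/6 of each unit of subsidy.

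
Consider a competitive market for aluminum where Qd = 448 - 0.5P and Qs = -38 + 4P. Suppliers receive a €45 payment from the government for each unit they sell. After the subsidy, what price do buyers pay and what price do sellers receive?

Pre-subsidy: 448 - 0.5P = -38 + 4P gives P* = 108, Q* = 394.
With the subsidy, sellers receive Ps = Pb + 45 for each unit, where Pb is the price buyers pay.
Supply in terms of Pb becomes Qs = -38 + 4(Pb + 45) = 142 + 4Pb. Setting this equal to demand: 448 - 0.5Pb = 142 + 4Pb, so Pb = 68.
Sellers receive Ps = 68 + 45 = 113; Q' = 448 − 0.5·68 = 414.

Buyers pay €68; sellers receive €113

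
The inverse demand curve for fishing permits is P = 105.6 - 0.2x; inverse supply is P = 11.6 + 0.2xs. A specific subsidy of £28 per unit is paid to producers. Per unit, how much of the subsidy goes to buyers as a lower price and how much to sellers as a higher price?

Pre-subsidy: 105.6 - 0.2x = 11.6 + 0.2x gives x* = 235 and P* = 58.6.
With the subsidy, sellers receive Ps = Pb + 28 for each unit, where Pb is the price buyers pay.
On the curves, Pb = 105.6 - 0.2x and Ps = 11.6 + 0.2x; the wedge Ps − Pb = 28 gives 11.6 + 0.2x − (105.6 - 0.2x) = 28, so x' = 305.
Then Pb = 105.6 − 0.2·305 = 44.6 and Ps = 11.6 + 0.2·305 = 72.6.
Buyers' price falls by P* − Pb = 58.6 − 44.6 = 14; sellers' price rises by Ps − P* = 72.6 − 58.6 = 14.

Buyers gain £14 per unit; sellers gain £14 per unit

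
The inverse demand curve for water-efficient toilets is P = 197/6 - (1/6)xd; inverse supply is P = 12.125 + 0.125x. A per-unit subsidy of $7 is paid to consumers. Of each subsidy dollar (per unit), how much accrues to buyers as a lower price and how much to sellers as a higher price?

Pre-subsidy: 197/6 - (1/6)x = 12.125 + 0.125x gives x* = 71 and P* = 21.
With the rebate, buyers effectively pay Pb = Ps − 7, where Ps is the price sellers receive.
On the curves, Pb = 197/6 - (1/6)x and Ps = 12.125 + 0.125x; the wedge Ps − Pb = 7 gives 12.125 + 0.125x − (197/6 - (1/6)x) = 7, so x' = 95.
Then Pb = 197/6 − (1/6)·95 = 17 and Ps = 12.125 + 0.125·95 = 24.
Buyers' price falls by P* − Pb = 21 − 17 = 4; sellers' price rises by Ps − P* = 24 − 21 = 3.

Buyers gain $4 per unit; sellers gain $3 per unit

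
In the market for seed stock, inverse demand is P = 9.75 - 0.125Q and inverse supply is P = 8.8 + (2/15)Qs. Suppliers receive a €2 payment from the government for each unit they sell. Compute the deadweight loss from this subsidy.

Pre-subsidy: 9.75 - 0.125Q = 8.8 + (2/15)Q gives Q* = 114/31 and P* = 288/31.
With the subsidy, sellers receive Ps = Pb + 2 for each unit, where Pb is the price buyers pay.
On the curves, Pb = 9.75 - 0.125Q and Ps = 8.8 + (2/15)Q; the wedge Ps − Pb = 2 gives 8.8 + (2/15)Q − (9.75 - 0.125Q) = 2, so Q' = 354/31.
Then Pb = 9.75 − 0.125·(354/31) = 258/31 and Ps = 8.8 + (2/15)·(354/31) = 320/31.
The subsidy expands output by 354/31 − 114/31 = 240/31 past the efficient level; on those units the gap between marginal cost and willingness to pay runs from 0 up to 2.
DWL = ½ × 2 × 240/31 = 240/31.

Deadweight loss = 240/31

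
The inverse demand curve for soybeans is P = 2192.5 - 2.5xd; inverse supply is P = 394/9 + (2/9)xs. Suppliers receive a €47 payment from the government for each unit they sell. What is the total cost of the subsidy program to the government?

Pre-subsidy: 2192.5 - 2.5x = 394/9 + (2/9)x gives x* = 38677/49 and P* = 10740/49.
With the subsidy, sellers receive Ps = Pb + 47 for each unit, where Pb is the price buyers pay.
On the curves, Pb = 2192.5 - 2.5x and Ps = 394/9 + (2/9)x; the wedge Ps − Pb = 47 gives 394/9 + (2/9)x − (2192.5 - 2.5x) = 47, so x' = 39523/49.
Then Pb = 2192.5 − 2.5·(39523/49) = 8625/49 and Ps = 394/9 + (2/9)·(39523/49) = 10928/49.
Government outlay = subsidy × quantity = 47 × 39523/49 = 1857581/49.

Government cost = 1857581/49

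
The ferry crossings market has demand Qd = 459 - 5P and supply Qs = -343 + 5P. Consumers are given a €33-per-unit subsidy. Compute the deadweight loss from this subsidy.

Pre-subsidy: 459 - 5P = -343 + 5P gives P* = 80.2, Q* = 58.
With the rebate, buyers effectively pay Pb = Ps − 33, where Ps is the price sellers receive.
Demand in terms of Ps becomes Qd = 459 − 5(Ps − 33) = 624 - 5Ps. Setting this equal to supply: 624 - 5Ps = -343 + 5Ps, so Ps = 96.7.
Buyers pay Pb = 96.7 − 33 = 63.7; Q' = -343 + 5·96.7 = 140.5.
The subsidy expands output by 140.5 − 58 = 82.5 past the efficient level; on those units the gap between marginal cost and willingness to pay runs from 0 up to 33.
DWL = ½ × 33 × 82.5 = 1361.25.

Deadweight loss = €1361.25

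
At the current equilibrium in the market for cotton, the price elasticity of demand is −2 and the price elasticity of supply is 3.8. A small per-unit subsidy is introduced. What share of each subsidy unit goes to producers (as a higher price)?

For a small subsidy around the equilibrium, the benefit split depends on the relative slopes, which at a point are proportional to the elasticities.
Buyer share = εs/(εs + |εd|) = 3.8/(3.8 + 2) = 19/29; seller share = |εd|/(εs + |εd|) = 10/29.
So producers capture 10/29 of the subsidy.

Producer share = 10/29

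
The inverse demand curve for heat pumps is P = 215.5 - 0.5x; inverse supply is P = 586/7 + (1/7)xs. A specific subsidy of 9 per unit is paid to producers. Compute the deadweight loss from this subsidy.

Pre-subsidy: 215.5 - 0.5x = 586/7 + (1/7)x gives x* = 205 and P* = 113.
With the subsidy, sellers receive Ps = Pb + 9 for each unit, where Pb is the price buyers pay.
On the curves, Pb = 215.5 - 0.5x and Ps = 586/7 + (1/7)x; the wedge Ps − Pb = 9 gives 586/7 + (1/7)x − (215.5 - 0.5x) = 9, so x' = 219.
Then Pb = 215.5 − 0.5·219 = 106 and Ps = 586/7 + (1/7)·219 = 115.
The subsidy expands output by 219 − 205 = 14 past the efficient level; on those units the gap between marginal cost and willingness to pay runs from 0 up to 9.
DWL = ½ × 9 × 14 = 63.

Deadweight loss = 63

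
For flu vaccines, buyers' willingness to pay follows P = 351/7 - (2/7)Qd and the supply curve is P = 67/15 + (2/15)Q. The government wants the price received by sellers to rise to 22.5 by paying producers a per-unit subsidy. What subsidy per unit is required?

At a seller price of 22.5, quantity supplied is -33.5 + 7.5·22.5 = 135.25.
Buyers absorb 135.25 only when they pay Pb = 351/7 − (2/7)·135.25 = 11.5.
s = Ps − Pb = 22.5 − 11.5 = 11.

Required subsidy s = 11 per unit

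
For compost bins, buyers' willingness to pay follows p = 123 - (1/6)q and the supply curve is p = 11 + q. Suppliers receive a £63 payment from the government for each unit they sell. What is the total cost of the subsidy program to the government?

Pre-subsidy: 123 - (1/6)q = 11 + q gives q* = 96 and p* = 107.
With the subsidy, sellers receive ps = pb + 63 for each unit, where pb is the price buyers pay.
On the curves, pb = 123 - (1/6)q and ps = 11 + q; the wedge ps − pb = 63 gives 11 + q − (123 - (1/6)q) = 63, so q' = 150.
Then pb = 123 − (1/6)·150 = 98 and ps = 11 + 1·150 = 161.
Government outlay = subsidy × quantity = 63 × 150 = 9450.

Government cost = £9450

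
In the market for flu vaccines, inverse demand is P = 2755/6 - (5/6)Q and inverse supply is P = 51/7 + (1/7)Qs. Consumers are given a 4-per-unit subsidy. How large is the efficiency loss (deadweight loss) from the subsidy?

Pre-subsidy: 2755/6 - (5/6)Q = 51/7 + (1/7)Q gives Q* = 18979/41 and P* = 3010/41.
With the rebate, buyers effectively pay Pb = Ps − 4, where Ps is the price sellers receive.
On the curves, Pb = 2755/6 - (5/6)Q and Ps = 51/7 + (1/7)Q; the wedge Ps − Pb = 4 gives 51/7 + (1/7)Q − (2755/6 - (5/6)Q) = 4, so Q' = 467.
Then Pb = 2755/6 − (5/6)·467 = 70 and Ps = 51/7 + (1/7)·467 = 74.
The subsidy expands output by 467 − 18979/41 = 168/41 past the efficient level; on those units the gap between marginal cost and willingness to pay runs from 0 up to 4.
DWL = ½ × 4 × 168/41 = 336/41.

Deadweight loss = 336/41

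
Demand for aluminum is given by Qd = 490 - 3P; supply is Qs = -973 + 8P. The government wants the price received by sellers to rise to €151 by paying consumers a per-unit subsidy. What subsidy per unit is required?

At a seller price of 151, quantity supplied is -973 + 8·151 = 235.
Buyers absorb 235 only when they pay Pb with 490 − 3·Pb = 235, i.e. Pb = 85.
s = Ps − Pb = 151 − 85 = 66.

Required subsidy s = €66 per unit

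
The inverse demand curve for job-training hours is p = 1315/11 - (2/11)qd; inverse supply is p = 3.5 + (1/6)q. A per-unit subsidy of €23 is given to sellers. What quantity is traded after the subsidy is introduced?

q' = 399

Pre-subsidy: 1315/11 - (2/11)q = 3.5 + (1/6)q gives q* = 333 and p* = 59.
With the subsidy, sellers receive ps = pb + 23 for each unit, where pb is the price buyers pay.
On the curves, pb = 1315/11 - (2/11)q and ps = 3.5 + (1/6)q; the wedge ps − pb = 23 gives 3.5 + (1/6)q − (1315/11 - (2/11)q) = 23, so q' = 399.
Then pb = 1315/11 − (2/11)·399 = 47 and ps = 3.5 + (1/6)·399 = 70.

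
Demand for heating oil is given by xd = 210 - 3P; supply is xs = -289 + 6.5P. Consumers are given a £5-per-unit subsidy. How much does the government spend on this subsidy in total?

Government cost = 5955/19

Pre-subsidy: 210 - 3P = -289 + 6.5P gives P* = 998/19, x* = 996/19.
With the rebate, buyers effectively pay Pb = Ps − 5, where Ps is the price sellers receive.
Demand in terms of Ps becomes xd = 210 − 3(Ps − 5) = 225 - 3Ps. Setting this equal to supply: 225 - 3Ps = -289 + 6.5Ps, so Ps = 1028/19.
Buyers pay Pb = 1028/19 − 5 = 933/19; x' = -289 + 6.5·(1028/19) = 1191/19.
Government outlay = subsidy × quantity = 5 × 1191/19 = 5955/19.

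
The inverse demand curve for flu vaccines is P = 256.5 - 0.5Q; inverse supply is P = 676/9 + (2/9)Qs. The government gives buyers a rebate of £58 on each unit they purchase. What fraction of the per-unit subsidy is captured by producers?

Producer share = 4/13

Pre-subsidy: 256.5 - 0.5Q = 676/9 + (2/9)Q gives Q* = 3265/13 and P* = 1702/13.
With the rebate, buyers effectively pay Pb = Ps − 58, where Ps is the price sellers receive.
On the curves, Pb = 256.5 - 0.5Q and Ps = 676/9 + (2/9)Q; the wedge Ps − Pb = 58 gives 676/9 + (2/9)Q − (256.5 - 0.5Q) = 58, so Q' = 4309/13.
Then Pb = 256.5 − 0.5·(4309/13) = 1180/13 and Ps = 676/9 + (2/9)·(4309/13) = 1934/13.
Buyers' price falls by P* − Pb = 1702/13 − 1180/13 = 522/13; sellers' price rises by Ps − P* = 1934/13 − 1702/13 = 232/13.
So producers capture (232/13)/58 = 4/13 of each unit of subsidy.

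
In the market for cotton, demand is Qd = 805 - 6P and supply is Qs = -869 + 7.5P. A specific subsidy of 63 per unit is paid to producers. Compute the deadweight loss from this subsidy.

Deadweight loss = 6615

Pre-subsidy: 805 - 6P = -869 + 7.5P gives P* = 124, Q* = 61.
With the subsidy, sellers receive Ps = Pb + 63 for each unit, where Pb is the price buyers pay.
Supply in terms of Pb becomes Qs = -869 + 7.5(Pb + 63) = -396.5 + 7.5Pb. Setting this equal to demand: 805 - 6Pb = -396.5 + 7.5Pb, so Pb = 89.
Sellers receive Ps = 89 + 63 = 152; Q' = 805 − 6·89 = 271.
The subsidy expands output by 271 − 61 = 210 past the efficient level; on those units the gap between marginal cost and willingness to pay runs from 0 up to 63.
DWL = ½ × 63 × 210 = 6615.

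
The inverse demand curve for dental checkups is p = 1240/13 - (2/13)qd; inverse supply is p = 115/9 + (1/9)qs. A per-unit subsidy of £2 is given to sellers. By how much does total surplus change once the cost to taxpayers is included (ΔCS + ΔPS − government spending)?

Pre-subsidy: 1240/13 - (2/13)q = 115/9 + (1/9)q gives q* = 9665/31 and p* = 1470/31.
With the subsidy, sellers receive ps = pb + 2 for each unit, where pb is the price buyers pay.
On the curves, pb = 1240/13 - (2/13)q and ps = 115/9 + (1/9)q; the wedge ps − pb = 2 gives 115/9 + (1/9)q − (1240/13 - (2/13)q) = 2, so q' = 9899/31.
Then pb = 1240/13 − (2/13)·(9899/31) = 1434/31 and ps = 115/9 + (1/9)·(9899/31) = 1496/31.
ΔCS = ½(9665/31 + 9899/31)(1470/31 − 1434/31) = 352152/961; ΔPS = ½(9665/31 + 9899/31)(1496/31 − 1470/31) = 254332/961.
Government spending = 2 × 9899/31 = 19798/31.
Net change = 352152/961 + 254332/961 − 19798/31 = -234/31. The loss equals the DWL triangle ½·2·234/31.

Net change in total surplus = -234/31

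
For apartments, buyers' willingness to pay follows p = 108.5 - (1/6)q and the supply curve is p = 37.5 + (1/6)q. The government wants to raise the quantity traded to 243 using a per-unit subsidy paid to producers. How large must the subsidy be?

Required subsidy s = 10 per unit

At q = 243, from the demand curve buyers pay pb = 108.5 − (1/6)·243 = 68; from the supply curve sellers need ps = 37.5 + (1/6)·243 = 78.
The subsidy must fill the gap: s = ps − pb = 78 − 68 = 10.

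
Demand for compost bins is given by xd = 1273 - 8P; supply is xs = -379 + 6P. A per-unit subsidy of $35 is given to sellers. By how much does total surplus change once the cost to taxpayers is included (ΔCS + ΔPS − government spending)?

Pre-subsidy: 1273 - 8P = -379 + 6P gives P* = 118, x* = 329.
With the subsidy, sellers receive Ps = Pb + 35 for each unit, where Pb is the price buyers pay.
Supply in terms of Pb becomes xs = -379 + 6(Pb + 35) = -169 + 6Pb. Setting this equal to demand: 1273 - 8Pb = -169 + 6Pb, so Pb = 103.
Sellers receive Ps = 103 + 35 = 138; x' = 1273 − 8·103 = 449.
ΔCS = ½(329 + 449)(118 − 103) = 5835; ΔPS = ½(329 + 449)(138 − 118) = 7780.
Government spending = 35 × 449 = 15715.
Net change = 5835 + 7780 − 15715 = -2100. The loss equals the DWL triangle ½·35·120.

Net change in total surplus = -$2100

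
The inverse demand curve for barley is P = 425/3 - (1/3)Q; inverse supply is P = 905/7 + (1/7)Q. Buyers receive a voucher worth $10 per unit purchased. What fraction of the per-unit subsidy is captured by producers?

Pre-subsidy: 425/3 - (1/3)Q = 905/7 + (1/7)Q gives Q* = 26 and P* = 133.
With the rebate, buyers effectively pay Pb = Ps − 10, where Ps is the price sellers receive.
On the curves, Pb = 425/3 - (1/3)Q and Ps = 905/7 + (1/7)Q; the wedge Ps − Pb = 10 gives 905/7 + (1/7)Q − (425/3 - (1/3)Q) = 10, so Q' = 47.
Then Pb = 425/3 − (1/3)·47 = 126 and Ps = 905/7 + (1/7)·47 = 136.
Buyers' price falls by P* − Pb = 133 − 126 = 7; sellers' price rises by Ps − P* = 136 − 133 = 3.
So producers capture 3/10 = 0.3 of each unit of subsidy.

Producer share = 0.3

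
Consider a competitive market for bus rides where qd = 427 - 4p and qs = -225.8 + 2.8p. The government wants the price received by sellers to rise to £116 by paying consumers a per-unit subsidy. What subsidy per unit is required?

Required subsidy s = £34 per unit

At a seller price of 116, quantity supplied is -225.8 + 2.8·116 = 99.
Buyers absorb 99 only when they pay pb with 427 − 4·pb = 99, i.e. pb = 82.
s = ps − pb = 116 − 82 = 34.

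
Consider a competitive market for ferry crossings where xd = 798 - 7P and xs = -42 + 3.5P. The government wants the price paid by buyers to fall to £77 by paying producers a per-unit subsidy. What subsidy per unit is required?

At a buyer price of 77, quantity demanded is 798 − 7·77 = 259.
Sellers supply 259 only when they receive Ps with -42 + 3.5·Ps = 259, i.e. Ps = 86.
s = Ps − Pb = 86 − 77 = 9.

Required subsidy s = £9 per unit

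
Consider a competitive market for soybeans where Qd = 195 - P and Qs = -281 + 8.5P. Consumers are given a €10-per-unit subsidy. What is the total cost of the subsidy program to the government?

Pre-subsidy: 195 - P = -281 + 8.5P gives P* = 952/19, Q* = 2753/19.
With the rebate, buyers effectively pay Pb = Ps − 10, where Ps is the price sellers receive.
Demand in terms of Ps becomes Qd = 195 − 1(Ps − 10) = 205 - Ps. Setting this equal to supply: 205 - Ps = -281 + 8.5Ps, so Ps = 972/19.
Buyers pay Pb = 972/19 − 10 = 782/19; Q' = -281 + 8.5·(972/19) = 2923/19.
Government outlay = subsidy × quantity = 10 × 2923/19 = 29230/19.

Government cost = 29230/19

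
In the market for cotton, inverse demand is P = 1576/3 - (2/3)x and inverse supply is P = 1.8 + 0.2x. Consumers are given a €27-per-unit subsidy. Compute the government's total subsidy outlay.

Government cost = 222966/13

Pre-subsidy: 1576/3 - (2/3)x = 1.8 + 0.2x gives x* = 7853/13 and P* = 1594/13.
With the rebate, buyers effectively pay Pb = Ps − 27, where Ps is the price sellers receive.
On the curves, Pb = 1576/3 - (2/3)x and Ps = 1.8 + 0.2x; the wedge Ps − Pb = 27 gives 1.8 + 0.2x − (1576/3 - (2/3)x) = 27, so x' = 8258/13.
Then Pb = 1576/3 − (2/3)·(8258/13) = 1324/13 and Ps = 1.8 + 0.2·(8258/13) = 1675/13.
Government outlay = subsidy × quantity = 27 × 8258/13 = 222966/13.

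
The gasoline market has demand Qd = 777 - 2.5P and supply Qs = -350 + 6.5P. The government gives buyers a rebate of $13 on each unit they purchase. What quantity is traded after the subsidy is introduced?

Pre-subsidy: 777 - 2.5P = -350 + 6.5P gives P* = 1127/9, Q* = 8351/18.
With the rebate, buyers effectively pay Pb = Ps − 13, where Ps is the price sellers receive.
Demand in terms of Ps becomes Qd = 777 − 2.5(Ps − 13) = 809.5 - 2.5Ps. Setting this equal to supply: 809.5 - 2.5Ps = -350 + 6.5Ps, so Ps = 773/6.
Buyers pay Pb = 773/6 − 13 = 695/6; Q' = -350 + 6.5·(773/6) = 5849/12.

Q' = 5849/12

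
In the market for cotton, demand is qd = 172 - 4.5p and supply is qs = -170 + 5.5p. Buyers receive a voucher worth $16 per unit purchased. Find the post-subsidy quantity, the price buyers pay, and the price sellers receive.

Pre-subsidy: 172 - 4.5p = -170 + 5.5p gives p* = 34.2, q* = 18.1.
With the rebate, buyers effectively pay pb = ps − 16, where ps is the price sellers receive.
Demand in terms of ps becomes qd = 172 − 4.5(ps − 16) = 244 - 4.5ps. Setting this equal to supply: 244 - 4.5ps = -170 + 5.5ps, so ps = 41.4.
Buyers pay pb = 41.4 − 16 = 25.4; q' = -170 + 5.5·41.4 = 57.7.

q' = 57.7; buyers pay $25.4; sellers receive $41.4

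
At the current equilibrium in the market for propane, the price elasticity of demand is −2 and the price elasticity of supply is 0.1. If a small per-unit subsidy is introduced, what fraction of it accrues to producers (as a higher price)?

Producer share = 20/21

For a small subsidy around the equilibrium, the benefit split depends on the relative slopes, which at a point are proportional to the elasticities.
Buyer share = εs/(εs + |εd|) = 0.1/(0.1 + 2) = 1/21; seller share = |εd|/(εs + |εd|) = 20/21.
So producers capture 20/21 of the subsidy.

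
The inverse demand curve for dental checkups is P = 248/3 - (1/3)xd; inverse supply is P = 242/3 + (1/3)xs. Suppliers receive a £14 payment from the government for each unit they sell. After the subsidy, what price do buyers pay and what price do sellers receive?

Buyers pay 224/3; sellers receive 266/3

Pre-subsidy: 248/3 - (1/3)x = 242/3 + (1/3)x gives x* = 3 and P* = 245/3.
With the subsidy, sellers receive Ps = Pb + 14 for each unit, where Pb is the price buyers pay.
On the curves, Pb = 248/3 - (1/3)x and Ps = 242/3 + (1/3)x; the wedge Ps − Pb = 14 gives 242/3 + (1/3)x − (248/3 - (1/3)x) = 14, so x' = 24.
Then Pb = 248/3 − (1/3)·24 = 224/3 and Ps = 242/3 + (1/3)·24 = 266/3.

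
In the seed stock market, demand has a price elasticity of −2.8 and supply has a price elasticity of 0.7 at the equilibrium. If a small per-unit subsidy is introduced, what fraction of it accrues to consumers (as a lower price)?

For a small subsidy around the equilibrium, the benefit split depends on the relative slopes, which at a point are proportional to the elasticities.
Buyer share = εs/(εs + |εd|) = 0.7/(0.7 + 2.8) = 0.2; seller share = |εd|/(εs + |εd|) = 0.8.

Consumer share = 0.2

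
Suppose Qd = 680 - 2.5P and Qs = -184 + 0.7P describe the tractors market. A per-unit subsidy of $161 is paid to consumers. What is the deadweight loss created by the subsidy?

Pre-subsidy: 680 - 2.5P = -184 + 0.7P gives P* = 270, Q* = 5.
With the rebate, buyers effectively pay Pb = Ps − 161, where Ps is the price sellers receive.
Demand in terms of Ps becomes Qd = 680 − 2.5(Ps − 161) = 1082.5 - 2.5Ps. Setting this equal to supply: 1082.5 - 2.5Ps = -184 + 0.7Ps, so Ps = 395.78125.
Buyers pay Pb = 395.78125 − 161 = 234.78125; Q' = -184 + 0.7·395.78125 = 93.046875.
The subsidy expands output by 93.046875 − 5 = 88.046875 past the efficient level; on those units the gap between marginal cost and willingness to pay runs from 0 up to 161.
DWL = ½ × 161 × 88.046875 = 7087.7734375.

Deadweight loss = $7087.7734375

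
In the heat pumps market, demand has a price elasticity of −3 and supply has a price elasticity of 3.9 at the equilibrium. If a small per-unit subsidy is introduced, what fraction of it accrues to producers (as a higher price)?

Producer share = 10/23

For a small subsidy around the equilibrium, the benefit split depends on the relative slopes, which at a point are proportional to the elasticities.
Buyer share = εs/(εs + |εd|) = 3.9/(3.9 + 3) = 13/23; seller share = |εd|/(εs + |εd|) = 10/23.
So producers capture 10/23 of the subsidy.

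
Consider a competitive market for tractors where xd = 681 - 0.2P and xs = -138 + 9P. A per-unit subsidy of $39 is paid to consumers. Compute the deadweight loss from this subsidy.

Pre-subsidy: 681 - 0.2P = -138 + 9P gives P* = 4095/46, x* = 30507/46.
With the rebate, buyers effectively pay Pb = Ps − 39, where Ps is the price sellers receive.
Demand in terms of Ps becomes xd = 681 − 0.2(Ps − 39) = 688.8 - 0.2Ps. Setting this equal to supply: 688.8 - 0.2Ps = -138 + 9Ps, so Ps = 2067/23.
Buyers pay Pb = 2067/23 − 39 = 1170/23; x' = -138 + 9·(2067/23) = 15429/23.
The subsidy expands output by 15429/23 − 30507/46 = 351/46 past the efficient level; on those units the gap between marginal cost and willingness to pay runs from 0 up to 39.
DWL = ½ × 39 × 351/46 = 13689/92.

Deadweight loss = 13689/92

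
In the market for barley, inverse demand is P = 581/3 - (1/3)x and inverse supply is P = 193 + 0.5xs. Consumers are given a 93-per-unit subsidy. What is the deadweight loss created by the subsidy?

Pre-subsidy: 581/3 - (1/3)x = 193 + 0.5x gives x* = 0.8 and P* = 193.4.
With the rebate, buyers effectively pay Pb = Ps − 93, where Ps is the price sellers receive.
On the curves, Pb = 581/3 - (1/3)x and Ps = 193 + 0.5x; the wedge Ps − Pb = 93 gives 193 + 0.5x − (581/3 - (1/3)x) = 93, so x' = 112.4.
Then Pb = 581/3 − (1/3)·112.4 = 156.2 and Ps = 193 + 0.5·112.4 = 249.2.
The subsidy expands output by 112.4 − 0.8 = 111.6 past the efficient level; on those units the gap between marginal cost and willingness to pay runs from 0 up to 93.
DWL = ½ × 93 × 111.6 = 5189.4.

Deadweight loss = 5189.4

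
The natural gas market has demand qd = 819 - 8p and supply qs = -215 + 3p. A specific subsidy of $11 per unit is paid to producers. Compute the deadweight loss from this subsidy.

Deadweight loss = $132

Pre-subsidy: 819 - 8p = -215 + 3p gives p* = 94, q* = 67.
With the subsidy, sellers receive ps = pb + 11 for each unit, where pb is the price buyers pay.
Supply in terms of pb becomes qs = -215 + 3(pb + 11) = -182 + 3pb. Setting this equal to demand: 819 - 8pb = -182 + 3pb, so pb = 91.
Sellers receive ps = 91 + 11 = 102; q' = 819 − 8·91 = 91.
The subsidy expands output by 91 − 67 = 24 past the efficient level; on those units the gap between marginal cost and willingness to pay runs from 0 up to 11.
DWL = ½ × 11 × 24 = 132.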